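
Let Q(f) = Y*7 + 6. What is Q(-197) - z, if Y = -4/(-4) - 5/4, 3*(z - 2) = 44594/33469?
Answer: 725287/401628 ≈ 1.8059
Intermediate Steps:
z = 245408/100407 (z = 2 + (44594/33469)/3 = 2 + (44594*(1/33469))/3 = 2 + (1/3)*(44594/33469) = 2 + 44594/100407 = 245408/100407 ≈ 2.4441)
Y = -1/4 (Y = -4*(-1/4) - 5*1/4 = 1 - 5/4 = -1/4 ≈ -0.25000)
Q(f) = 17/4 (Q(f) = -1/4*7 + 6 = -7/4 + 6 = 17/4)
Q(-197) - z = 17/4 - 1*245408/100407 = 17/4 - 245408/100407 = 725287/401628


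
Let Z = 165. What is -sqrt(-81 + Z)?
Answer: -2*sqrt(21) ≈ -9.1651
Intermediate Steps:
-sqrt(-81 + Z) = -sqrt(-81 + 165) = -sqrt(84) = -2*sqrt(21)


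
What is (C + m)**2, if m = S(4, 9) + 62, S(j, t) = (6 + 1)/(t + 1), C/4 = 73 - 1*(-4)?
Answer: 13741849/100 ≈ 1.3742e+5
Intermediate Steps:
C = 308 (C = 4*(73 - 1*(-4)) = 4*(73 + 4) = 4*77 = 308)
S(j, t) = 7/(1 + t)
m = 627/10 (m = 7/(1 + 9) + 62 = 7/10 + 62 = 627/10 ≈ 62.700)
(C + m)**2 = (308 + 627/10)**2 = (3707/10)**2 = 13741849/100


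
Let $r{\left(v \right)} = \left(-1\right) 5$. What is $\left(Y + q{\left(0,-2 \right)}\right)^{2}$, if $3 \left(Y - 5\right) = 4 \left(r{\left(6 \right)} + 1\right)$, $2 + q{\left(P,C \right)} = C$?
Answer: $\frac{169}{9} \approx 18.778$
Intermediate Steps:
$q{\left(P,C \right)} = -2 + C$
$r{\left(v \right)} = -5$
$Y = - \frac{1}{3}$ ($Y = 5 + \frac{4 \left(-5 + 1\right)}{3} = 5 + \frac{4 \left(-4\right)}{3} = 5 + \frac{1}{3} \left(-16\right) = 5 - \frac{16}{3} = - \frac{1}{3} \approx -0.33333$)
$\left(Y + q{\left(0,-2 \right)}\right)^{2} = \left(- \frac{1}{3} - 4\right)^{2} = \left(- \frac{13}{3}\right)^{2} = \frac{169}{9}$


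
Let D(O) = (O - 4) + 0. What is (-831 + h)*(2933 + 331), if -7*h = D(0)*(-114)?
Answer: -20475072/7 ≈ -2.9250e+6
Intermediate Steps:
D(O) = -4 + O (D(O) = (-4 + O) + 0 = -4 + O)
h = -456/7 (h = -(-4 + 0)*(-114)/7 = -(-4)*(-114)/7 = -⅐*456 = -456/7 ≈ -65.143)
(-831 + h)*(2933 + 331) = (-831 - 456/7)*(2933 + 331) = -6273/7*3264 = -20475072/7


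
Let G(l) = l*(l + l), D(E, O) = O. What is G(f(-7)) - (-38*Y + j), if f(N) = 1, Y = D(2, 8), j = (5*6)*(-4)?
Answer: 426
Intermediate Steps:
j = -120 (j = 30*(-4) = -120)
Y = 8
G(l) = 2*l² (G(l) = l*(2*l) = 2*l²)
G(f(-7)) - (-38*Y + j) = 2*1² - (-38*8 - 120) = 2*1 - (-304 - 120) = 2 - 1*(-424) = 2 + 424 = 426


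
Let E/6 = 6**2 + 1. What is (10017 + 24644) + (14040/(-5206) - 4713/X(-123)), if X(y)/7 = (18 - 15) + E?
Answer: 47359081262/1366575 ≈ 34655.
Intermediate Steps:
E = 222 (E = 6*(6**2 + 1) = 6*(36 + 1) = 6*37 = 222)
X(y) = 1575 (X(y) = 7*((18 - 15) + 222) = 7*(3 + 222) = 7*225 = 1575)
(10017 + 24644) + (14040/(-5206) - 4713/X(-123)) = (10017 + 24644) + (14040/(-5206) - 4713/1575) = 34661 + (14040*(-1/5206) - 4713*1/1575) = 34661 + (-7020/2603 - 1571/525) = 34661 - 7774813/1366575 = 47359081262/1366575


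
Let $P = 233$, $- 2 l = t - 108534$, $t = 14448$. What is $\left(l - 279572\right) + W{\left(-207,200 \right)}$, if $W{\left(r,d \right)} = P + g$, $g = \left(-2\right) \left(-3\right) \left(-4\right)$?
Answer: $-232320$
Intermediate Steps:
$l = 47043$ ($l = - \frac{14448 - 108534}{2} = \left(- \frac{1}{2}\right) \left(-94086\right) = 47043$)
$g = -24$ ($g = 6 \left(-4\right) = -24$)
$W{\left(r,d \right)} = 209$ ($W{\left(r,d \right)} = 233 - 24 = 209$)
$\left(l - 279572\right) + W{\left(-207,200 \right)} = \left(47043 - 279572\right) + 209 = -232529 + 209 = -232320$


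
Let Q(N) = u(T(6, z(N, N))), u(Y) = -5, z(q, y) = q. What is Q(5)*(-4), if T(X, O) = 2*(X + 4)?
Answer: 20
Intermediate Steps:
T(X, O) = 8 + 2*X (T(X, O) = 2*(4 + X) = 8 + 2*X)
Q(N) = -5
Q(5)*(-4) = -5*(-4) = 20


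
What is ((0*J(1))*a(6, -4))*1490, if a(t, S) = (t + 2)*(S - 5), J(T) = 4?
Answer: 0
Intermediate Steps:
a(t, S) = (-5 + S)*(2 + t) (a(t, S) = (2 + t)*(-5 + S) = (-5 + S)*(2 + t))
((0*J(1))*a(6, -4))*1490 = ((0*4)*(-10 - 5*6 + 2*(-4) - 4*6))*1490 = (0*(-10 - 30 - 8 - 24))*1490 = (0*(-72))*1490 = 0*1490 = 0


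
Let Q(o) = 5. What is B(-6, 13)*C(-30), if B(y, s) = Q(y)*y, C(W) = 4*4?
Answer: -480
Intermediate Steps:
C(W) = 16
B(y, s) = 5*y
B(-6, 13)*C(-30) = (5*(-6))*16 = -30*16 = -480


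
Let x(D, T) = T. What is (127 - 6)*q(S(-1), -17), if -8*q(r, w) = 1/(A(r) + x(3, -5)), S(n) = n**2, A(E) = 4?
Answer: 121/8 ≈ 15.125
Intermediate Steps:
q(r, w) = 1/8 (q(r, w) = -1/(8*(4 - 5)) = -1/8/(-1) = -1/8*(-1) = 1/8)
(127 - 6)*q(S(-1), -17) = (127 - 6)*(1/8) = 121*(1/8) = 121/8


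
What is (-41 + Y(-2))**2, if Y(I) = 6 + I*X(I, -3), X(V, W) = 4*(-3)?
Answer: 121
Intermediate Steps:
X(V, W) = -12
Y(I) = 6 - 12*I (Y(I) = 6 + I*(-12) = 6 - 12*I)
(-41 + Y(-2))**2 = (-41 + (6 - 12*(-2)))**2 = (-41 + (6 + 24))**2 = (-41 + 30)**2 = (-11)**2 = 121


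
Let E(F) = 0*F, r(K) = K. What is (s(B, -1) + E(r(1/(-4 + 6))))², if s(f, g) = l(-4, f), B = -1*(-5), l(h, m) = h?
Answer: 16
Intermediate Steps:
E(F) = 0
B = 5
s(f, g) = -4
(s(B, -1) + E(r(1/(-4 + 6))))² = (-4 + 0)² = (-4)² = 16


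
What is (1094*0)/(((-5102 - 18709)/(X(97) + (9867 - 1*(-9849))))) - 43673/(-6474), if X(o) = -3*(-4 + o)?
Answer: 43673/6474 ≈ 6.7459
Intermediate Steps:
X(o) = 12 - 3*o
(1094*0)/(((-5102 - 18709)/(X(97) + (9867 - 1*(-9849))))) - 43673/(-6474) = (1094*0)/(((-5102 - 18709)/((12 - 3*97) + (9867 - 1*(-9849))))) - 43673/(-6474) = 0/((-23811/((12 - 291) + (9867 + 9849)))) - 43673*(-1/6474) = 0/((-23811/(-279 + 19716))) + 43673/6474 = 0/((-23811/19437)) + 43673/6474 = 0/((-23811*1/19437)) + 43673/6474 = 0/(-7937/6479) + 43673/6474 = 0*(-6479/7937) + 43673/6474 = 0 + 43673/6474 = 43673/6474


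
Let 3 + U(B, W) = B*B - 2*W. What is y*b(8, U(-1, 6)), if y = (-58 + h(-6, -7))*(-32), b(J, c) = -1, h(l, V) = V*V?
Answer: -288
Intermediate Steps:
h(l, V) = V²
U(B, W) = -3 + B² - 2*W (U(B, W) = -3 + (B*B - 2*W) = -3 + (B² - 2*W) = -3 + B² - 2*W)
y = 288 (y = (-58 + (-7)²)*(-32) = (-58 + 49)*(-32) = -9*(-32) = 288)
y*b(8, U(-1, 6)) = 288*(-1) = -288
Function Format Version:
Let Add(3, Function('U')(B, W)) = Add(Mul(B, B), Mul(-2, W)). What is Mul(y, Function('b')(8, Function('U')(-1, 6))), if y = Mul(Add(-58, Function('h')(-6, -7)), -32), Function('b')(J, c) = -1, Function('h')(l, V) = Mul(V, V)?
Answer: -288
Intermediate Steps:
Function('h')(l, V) = Pow(V, 2)
Function('U')(B, W) = Add(-3, Pow(B, 2), Mul(-2, W)) (Function('U')(B, W) = Add(-3, Add(Mul(B, B), Mul(-2, W))) = Add(-3, Add(Pow(B, 2), Mul(-2, W))) = Add(-3, Pow(B, 2), Mul(-2, W)))
y = 288 (y = Mul(Add(-58, Pow(-7, 2)), -32) = Mul(Add(-58, 49), -32) = Mul(-9, -32) = 288)
Mul(y, Function('b')(8, Function('U')(-1, 6))) = Mul(288, -1) = -288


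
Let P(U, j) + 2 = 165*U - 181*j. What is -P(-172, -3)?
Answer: 27839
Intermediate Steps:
P(U, j) = -2 - 181*j + 165*U (P(U, j) = -2 + (165*U - 181*j) = -2 + (-181*j + 165*U) = -2 - 181*j + 165*U)
-P(-172, -3) = -(-2 - 181*(-3) + 165*(-172)) = -(-2 + 543 - 28380) = -1*(-27839) = 27839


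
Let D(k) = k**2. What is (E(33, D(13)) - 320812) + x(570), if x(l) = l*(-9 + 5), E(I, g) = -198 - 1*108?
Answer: -323398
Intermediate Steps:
E(I, g) = -306 (E(I, g) = -198 - 108 = -306)
x(l) = -4*l (x(l) = l*(-4) = -4*l)
(E(33, D(13)) - 320812) + x(570) = (-306 - 320812) - 4*570 = -321118 - 2280 = -323398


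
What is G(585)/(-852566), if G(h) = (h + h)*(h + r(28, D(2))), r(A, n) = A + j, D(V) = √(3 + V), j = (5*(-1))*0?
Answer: -27585/32791 ≈ -0.84124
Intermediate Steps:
j = 0 (j = -5*0 = 0)
r(A, n) = A (r(A, n) = A + 0 = A)
G(h) = 2*h*(28 + h) (G(h) = (h + h)*(h + 28) = (2*h)*(28 + h) = 2*h*(28 + h))
G(585)/(-852566) = (2*585*(28 + 585))/(-852566) = (2*585*613)*(-1/852566) = 717210*(-1/852566) = -27585/32791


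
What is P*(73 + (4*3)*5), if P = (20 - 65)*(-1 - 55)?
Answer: 335160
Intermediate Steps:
P = 2520 (P = -45*(-56) = 2520)
P*(73 + (4*3)*5) = 2520*(73 + (4*3)*5) = 2520*(73 + 12*5) = 2520*(73 + 60) = 2520*133 = 335160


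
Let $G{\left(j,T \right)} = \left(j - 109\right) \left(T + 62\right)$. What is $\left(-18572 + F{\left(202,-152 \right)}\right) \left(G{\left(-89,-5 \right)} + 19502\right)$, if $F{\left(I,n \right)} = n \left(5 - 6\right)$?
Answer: $-151338720$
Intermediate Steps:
$F{\left(I,n \right)} = - n$ ($F{\left(I,n \right)} = n \left(-1\right) = - n$)
$G{\left(j,T \right)} = \left(-109 + j\right) \left(62 + T\right)$
$\left(-18572 + F{\left(202,-152 \right)}\right) \left(G{\left(-89,-5 \right)} + 19502\right) = \left(-18572 - -152\right) \left(\left(-6758 - -545 + 62 \left(-89\right) - -445\right) + 19502\right) = \left(-18572 + 152\right) \left(\left(-6758 + 545 - 5518 + 445\right) + 19502\right) = - 18420 \left(-11286 + 19502\right) = \left(-18420\right) 8216 = -151338720$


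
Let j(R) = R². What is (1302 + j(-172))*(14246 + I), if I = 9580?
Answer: 735889836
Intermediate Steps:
(1302 + j(-172))*(14246 + I) = (1302 + (-172)²)*(14246 + 9580) = (1302 + 29584)*23826 = 30886*23826 = 735889836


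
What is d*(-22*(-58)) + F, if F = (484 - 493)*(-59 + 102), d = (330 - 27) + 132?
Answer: 554673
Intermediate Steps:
d = 435 (d = 303 + 132 = 435)
F = -387 (F = -9*43 = -387)
d*(-22*(-58)) + F = 435*(-22*(-58)) - 387 = 435*1276 - 387 = 555060 - 387 = 554673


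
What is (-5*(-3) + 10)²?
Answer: 625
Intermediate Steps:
(-5*(-3) + 10)² = (15 + 10)² = 25² = 625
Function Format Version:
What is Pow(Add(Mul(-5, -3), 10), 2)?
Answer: 625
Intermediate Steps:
Pow(Add(Mul(-5, -3), 10), 2) = Pow(Add(15, 10), 2) = Pow(25, 2) = 625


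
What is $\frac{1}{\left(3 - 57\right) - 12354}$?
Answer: $- \frac{1}{12408} \approx -8.0593 \cdot 10^{-5}$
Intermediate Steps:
$\frac{1}{\left(3 - 57\right) - 12354} = \frac{1}{-54 - 12354} = \frac{1}{-12408} = - \frac{1}{12408}$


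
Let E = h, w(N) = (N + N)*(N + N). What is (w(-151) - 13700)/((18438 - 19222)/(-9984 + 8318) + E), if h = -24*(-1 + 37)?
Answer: -164696/1835 ≈ -89.753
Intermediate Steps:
w(N) = 4*N**2 (w(N) = (2*N)*(2*N) = 4*N**2)
h = -864 (h = -24*36 = -864)
E = -864
(w(-151) - 13700)/((18438 - 19222)/(-9984 + 8318) + E) = (4*(-151)**2 - 13700)/((18438 - 19222)/(-9984 + 8318) - 864) = (4*22801 - 13700)/(-784/(-1666) - 864) = (91204 - 13700)/(-784*(-1/1666) - 864) = 77504/(8/17 - 864) = 77504/(-14680/17) = 77504*(-17/14680) = -164696/1835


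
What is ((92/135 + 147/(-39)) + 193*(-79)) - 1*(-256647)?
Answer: 423651581/1755 ≈ 2.4140e+5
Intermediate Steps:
((92/135 + 147/(-39)) + 193*(-79)) - 1*(-256647) = ((92*(1/135) + 147*(-1/39)) - 15247) + 256647 = ((92/135 - 49/13) - 15247) + 256647 = (-5419/1755 - 15247) + 256647 = -26763904/1755 + 256647 = 423651581/1755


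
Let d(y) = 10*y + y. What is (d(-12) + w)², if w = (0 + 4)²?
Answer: 13456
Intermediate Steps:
w = 16 (w = 4² = 16)
d(y) = 11*y
(d(-12) + w)² = (11*(-12) + 16)² = (-132 + 16)² = (-116)² = 13456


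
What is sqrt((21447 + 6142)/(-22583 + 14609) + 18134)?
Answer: sqrt(128091613322)/2658 ≈ 134.65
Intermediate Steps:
sqrt((21447 + 6142)/(-22583 + 14609) + 18134) = sqrt(27589/(-7974) + 18134) = sqrt(27589*(-1/7974) + 18134) = sqrt(-27589/7974 + 18134) = sqrt(144572927/7974) = sqrt(128091613322)/2658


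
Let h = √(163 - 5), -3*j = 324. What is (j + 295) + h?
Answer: 187 + √158 ≈ 199.57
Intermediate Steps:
j = -108 (j = -⅓*324 = -108)
h = √158 ≈ 12.570
(j + 295) + h = (-108 + 295) + √158 = 187 + √158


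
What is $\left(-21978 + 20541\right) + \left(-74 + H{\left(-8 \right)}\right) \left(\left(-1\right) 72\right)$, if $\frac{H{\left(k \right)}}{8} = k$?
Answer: $8499$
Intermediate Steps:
$H{\left(k \right)} = 8 k$
$\left(-21978 + 20541\right) + \left(-74 + H{\left(-8 \right)}\right) \left(\left(-1\right) 72\right) = \left(-21978 + 20541\right) + \left(-74 + 8 \left(-8\right)\right) \left(\left(-1\right) 72\right) = -1437 + \left(-74 - 64\right) \left(-72\right) = -1437 - -9936 = -1437 + 9936 = 8499$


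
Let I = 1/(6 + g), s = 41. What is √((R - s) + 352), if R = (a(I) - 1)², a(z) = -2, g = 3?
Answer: 8*√5 ≈ 17.889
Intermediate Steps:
I = ⅑ (I = 1/(6 + 3) = 1/9 = ⅑ ≈ 0.11111)
R = 9 (R = (-2 - 1)² = (-3)² = 9)
√((R - s) + 352) = √((9 - 1*41) + 352) = √((9 - 41) + 352) = √(-32 + 352) = √320 = 8*√5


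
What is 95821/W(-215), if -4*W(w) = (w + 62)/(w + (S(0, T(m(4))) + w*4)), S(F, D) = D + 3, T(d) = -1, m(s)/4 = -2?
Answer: -411263732/153 ≈ -2.6880e+6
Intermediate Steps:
m(s) = -8 (m(s) = 4*(-2) = -8)
S(F, D) = 3 + D
W(w) = -(62 + w)/(4*(2 + 5*w)) (W(w) = -(w + 62)/(4*(w + ((3 - 1) + w*4))) = -(62 + w)/(4*(w + (2 + 4*w))) = -(62 + w)/(4*(2 + 5*w)))
95821/W(-215) = 95821/(((-62 - 1*(-215))/(4*(2 + 5*(-215))))) = 95821/(((-62 + 215)/(4*(2 - 1075)))) = 95821/(((1/4)*153/(-1073))) = 95821/(((1/4)*(-1/1073)*153)) = 95821/(-153/4292) = 95821*(-4292/153) = -411263732/153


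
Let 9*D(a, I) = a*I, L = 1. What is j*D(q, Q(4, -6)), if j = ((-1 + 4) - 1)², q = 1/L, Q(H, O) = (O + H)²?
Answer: 16/9 ≈ 1.7778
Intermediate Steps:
Q(H, O) = (H + O)²
q = 1 (q = 1/1 = 1)
D(a, I) = I*a/9 (D(a, I) = (a*I)/9 = (I*a)/9 = I*a/9)
j = 4 (j = (3 - 1)² = 2² = 4)
j*D(q, Q(4, -6)) = 4*((⅑)*(4 - 6)²*1) = 4*((⅑)*(-2)²*1) = 4*((⅑)*4*1) = 4*(4/9) = 16/9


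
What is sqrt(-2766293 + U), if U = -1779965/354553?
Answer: I*sqrt(347745320737758682)/354553 ≈ 1663.2*I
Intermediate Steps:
U = -1779965/354553 (U = -1779965*1/354553 = -1779965/354553 ≈ -5.0203)
sqrt(-2766293 + U) = sqrt(-2766293 - 1779965/354553) = sqrt(-980799261994/354553) = I*sqrt(347745320737758682)/354553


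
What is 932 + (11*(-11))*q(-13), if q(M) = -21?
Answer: 3473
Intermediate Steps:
932 + (11*(-11))*q(-13) = 932 + (11*(-11))*(-21) = 932 - 121*(-21) = 932 + 2541 = 3473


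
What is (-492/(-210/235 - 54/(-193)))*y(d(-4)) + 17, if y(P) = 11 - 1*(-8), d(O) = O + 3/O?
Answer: 7074197/464 ≈ 15246.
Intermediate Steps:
y(P) = 19 (y(P) = 11 + 8 = 19)
(-492/(-210/235 - 54/(-193)))*y(d(-4)) + 17 = -492/(-210/235 - 54/(-193))*19 + 17 = -492/(-210*1/235 - 54*(-1/193))*19 + 17 = -492/(-42/47 + 54/193)*19 + 17 = -492/(-5568/9071)*19 + 17 = -492*(-9071/5568)*19 + 17 = (371911/464)*19 + 17 = 7066309/464 + 17 = 7074197/464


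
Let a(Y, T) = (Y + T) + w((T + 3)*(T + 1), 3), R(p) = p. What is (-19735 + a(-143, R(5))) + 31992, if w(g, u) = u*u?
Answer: 12128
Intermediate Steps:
w(g, u) = u²
a(Y, T) = 9 + T + Y (a(Y, T) = (Y + T) + 3² = (T + Y) + 9 = 9 + T + Y)
(-19735 + a(-143, R(5))) + 31992 = (-19735 + (9 + 5 - 143)) + 31992 = (-19735 - 129) + 31992 = -19864 + 31992 = 12128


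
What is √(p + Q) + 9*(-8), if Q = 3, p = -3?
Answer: -72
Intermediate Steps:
√(p + Q) + 9*(-8) = √(-3 + 3) + 9*(-8) = √0 - 72 = 0 - 72 = -72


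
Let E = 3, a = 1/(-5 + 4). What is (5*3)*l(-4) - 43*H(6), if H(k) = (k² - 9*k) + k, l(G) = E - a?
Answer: 576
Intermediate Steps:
a = -1 (a = 1/(-1) = -1)
l(G) = 4 (l(G) = 3 - 1*(-1) = 3 + 1 = 4)
H(k) = k² - 8*k
(5*3)*l(-4) - 43*H(6) = (5*3)*4 - 258*(-8 + 6) = 15*4 - 258*(-2) = 60 - 43*(-12) = 60 + 516 = 576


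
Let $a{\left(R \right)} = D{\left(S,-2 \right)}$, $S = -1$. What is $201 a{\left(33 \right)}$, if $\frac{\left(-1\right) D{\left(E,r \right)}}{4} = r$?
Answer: $1608$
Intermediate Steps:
$D{\left(E,r \right)} = - 4 r$
$a{\left(R \right)} = 8$ ($a{\left(R \right)} = \left(-4\right) \left(-2\right) = 8$)
$201 a{\left(33 \right)} = 201 \cdot 8 = 1608$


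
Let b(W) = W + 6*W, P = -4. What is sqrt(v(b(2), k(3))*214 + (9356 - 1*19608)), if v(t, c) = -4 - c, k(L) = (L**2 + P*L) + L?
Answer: 2*I*sqrt(2777) ≈ 105.39*I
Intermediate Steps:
k(L) = L**2 - 3*L (k(L) = (L**2 - 4*L) + L = L**2 - 3*L)
b(W) = 7*W
sqrt(v(b(2), k(3))*214 + (9356 - 1*19608)) = sqrt((-4 - 3*(-3 + 3))*214 + (9356 - 1*19608)) = sqrt((-4 - 3*0)*214 + (9356 - 19608)) = sqrt((-4 - 1*0)*214 - 10252) = sqrt((-4 + 0)*214 - 10252) = sqrt(-4*214 - 10252) = sqrt(-856 - 10252) = sqrt(-11108) = 2*I*sqrt(2777)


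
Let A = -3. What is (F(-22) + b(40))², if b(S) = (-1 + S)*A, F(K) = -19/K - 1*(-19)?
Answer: 4566769/484 ≈ 9435.5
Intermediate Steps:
F(K) = 19 - 19/K (F(K) = -19/K + 19 = 19 - 19/K)
b(S) = 3 - 3*S (b(S) = (-1 + S)*(-3) = 3 - 3*S)
(F(-22) + b(40))² = ((19 - 19/(-22)) + (3 - 3*40))² = ((19 - 19*(-1/22)) + (3 - 120))² = ((19 + 19/22) - 117)² = (437/22 - 117)² = (-2137/22)² = 4566769/484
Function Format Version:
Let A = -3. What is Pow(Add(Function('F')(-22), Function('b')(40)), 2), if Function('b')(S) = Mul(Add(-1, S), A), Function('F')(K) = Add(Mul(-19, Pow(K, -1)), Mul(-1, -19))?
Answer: Rational(4566769, 484) ≈ 9435.5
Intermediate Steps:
Function('F')(K) = Add(19, Mul(-19, Pow(K, -1))) (Function('F')(K) = Add(Mul(-19, Pow(K, -1)), 19) = Add(19, Mul(-19, Pow(K, -1))))
Function('b')(S) = Add(3, Mul(-3, S)) (Function('b')(S) = Mul(Add(-1, S), -3) = Add(3, Mul(-3, S)))
Pow(Add(Function('F')(-22), Function('b')(40)), 2) = Pow(Add(Add(19, Mul(-19, Pow(-22, -1))), Add(3, Mul(-3, 40))), 2) = Pow(Add(Add(19, Mul(-19, Rational(-1, 22))), Add(3, -120)), 2) = Pow(Add(Add(19, Rational(19, 22)), -117), 2) = Pow(Add(Rational(437, 22), -117), 2) = Pow(Rational(-2137, 22), 2) = Rational(4566769, 484)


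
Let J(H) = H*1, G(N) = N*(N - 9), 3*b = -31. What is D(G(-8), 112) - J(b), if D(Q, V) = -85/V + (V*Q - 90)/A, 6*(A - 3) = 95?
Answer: 273361/336 ≈ 813.57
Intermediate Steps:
A = 113/6 (A = 3 + (⅙)*95 = 3 + 95/6 = 113/6 ≈ 18.833)
b = -31/3 (b = (⅓)*(-31) = -31/3 ≈ -10.333)
G(N) = N*(-9 + N)
D(Q, V) = -540/113 - 85/V + 6*Q*V/113 (D(Q, V) = -85/V + (V*Q - 90)/(113/6) = -85/V + (Q*V - 90)*(6/113) = -85/V + (-90 + Q*V)*(6/113) = -85/V + (-540/113 + 6*Q*V/113) = -540/113 - 85/V + 6*Q*V/113)
J(H) = H
D(G(-8), 112) - J(b) = (1/113)*(-9605 + 6*112*(-90 - 8*(-9 - 8)*112))/112 - 1*(-31/3) = (1/113)*(1/112)*(-9605 + 6*112*(-90 - 8*(-17)*112)) + 31/3 = (1/113)*(1/112)*(-9605 + 6*112*(-90 + 136*112)) + 31/3 = (1/113)*(1/112)*(-9605 + 6*112*(-90 + 15232)) + 31/3 = (1/113)*(1/112)*(-9605 + 6*112*15142) + 31/3 = (1/113)*(1/112)*(-9605 + 10175424) + 31/3 = (1/113)*(1/112)*10165819 + 31/3 = 89963/112 + 31/3 = 273361/336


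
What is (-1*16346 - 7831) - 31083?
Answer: -55260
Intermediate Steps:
(-1*16346 - 7831) - 31083 = (-16346 - 7831) - 31083 = -24177 - 31083 = -55260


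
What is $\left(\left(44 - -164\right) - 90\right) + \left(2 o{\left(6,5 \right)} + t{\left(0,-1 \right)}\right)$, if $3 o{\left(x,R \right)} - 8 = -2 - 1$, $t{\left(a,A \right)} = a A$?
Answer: $\frac{364}{3} \approx 121.33$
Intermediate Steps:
$t{\left(a,A \right)} = A a$
$o{\left(x,R \right)} = \frac{5}{3}$ ($o{\left(x,R \right)} = \frac{8}{3} + \frac{-2 - 1}{3} = \frac{8}{3} + \frac{1}{3} \left(-3\right) = \frac{8}{3} - 1 = \frac{5}{3}$)
$\left(\left(44 - -164\right) - 90\right) + \left(2 o{\left(6,5 \right)} + t{\left(0,-1 \right)}\right) = \left(\left(44 - -164\right) - 90\right) + \left(2 \cdot \frac{5}{3} - 0\right) = \left(\left(44 + 164\right) - 90\right) + \left(\frac{10}{3} + 0\right) = \left(208 - 90\right) + \frac{10}{3} = 118 + \frac{10}{3} = \frac{364}{3}$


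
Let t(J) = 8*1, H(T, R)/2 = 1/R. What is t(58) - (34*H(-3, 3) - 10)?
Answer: -14/3 ≈ -4.6667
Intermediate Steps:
H(T, R) = 2/R
t(J) = 8
t(58) - (34*H(-3, 3) - 10) = 8 - (34*(2/3) - 10) = 8 - (34*(2*(⅓)) - 10) = 8 - (34*(⅔) - 10) = 8 - (68/3 - 10) = 8 - 1*38/3 = 8 - 38/3 = -14/3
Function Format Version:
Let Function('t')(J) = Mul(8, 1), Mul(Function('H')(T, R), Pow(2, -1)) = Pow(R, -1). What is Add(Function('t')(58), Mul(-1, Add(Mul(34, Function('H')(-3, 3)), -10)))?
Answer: Rational(-14, 3) ≈ -4.6667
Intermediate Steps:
Function('H')(T, R) = Mul(2, Pow(R, -1))
Function('t')(J) = 8
Add(Function('t')(58), Mul(-1, Add(Mul(34, Function('H')(-3, 3)), -10))) = Add(8, Mul(-1, Add(Mul(34, Mul(2, Pow(3, -1))), -10))) = Add(8, Mul(-1, Add(Mul(34, Mul(2, Rational(1, 3))), -10))) = Add(8, Mul(-1, Add(Mul(34, Rational(2, 3)), -10))) = Add(8, Mul(-1, Add(Rational(68, 3), -10))) = Add(8, Mul(-1, Rational(38, 3))) = Add(8, Rational(-38, 3)) = Rational(-14, 3)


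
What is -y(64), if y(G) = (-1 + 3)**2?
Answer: -4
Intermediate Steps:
y(G) = 4 (y(G) = 2**2 = 4)
-y(64) = -1*4 = -4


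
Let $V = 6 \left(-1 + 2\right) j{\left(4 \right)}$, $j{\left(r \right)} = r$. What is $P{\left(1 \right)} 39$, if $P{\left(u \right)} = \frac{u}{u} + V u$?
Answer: $975$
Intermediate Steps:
$V = 24$ ($V = 6 \left(-1 + 2\right) 4 = 6 \cdot 1 \cdot 4 = 6 \cdot 4 = 24$)
$P{\left(u \right)} = 1 + 24 u$ ($P{\left(u \right)} = \frac{u}{u} + 24 u = 1 + 24 u$)
$P{\left(1 \right)} 39 = \left(1 + 24 \cdot 1\right) 39 = \left(1 + 24\right) 39 = 25 \cdot 39 = 975$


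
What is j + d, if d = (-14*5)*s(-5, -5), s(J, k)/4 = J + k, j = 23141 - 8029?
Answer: 17912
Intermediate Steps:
j = 15112
s(J, k) = 4*J + 4*k (s(J, k) = 4*(J + k) = 4*J + 4*k)
d = 2800 (d = (-14*5)*(4*(-5) + 4*(-5)) = -70*(-20 - 20) = -70*(-40) = 2800)
j + d = 15112 + 2800 = 17912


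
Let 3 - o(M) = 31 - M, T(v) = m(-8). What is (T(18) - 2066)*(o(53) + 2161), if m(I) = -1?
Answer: -4518462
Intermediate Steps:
T(v) = -1
o(M) = -28 + M (o(M) = 3 - (31 - M) = 3 + (-31 + M) = -28 + M)
(T(18) - 2066)*(o(53) + 2161) = (-1 - 2066)*((-28 + 53) + 2161) = -2067*(25 + 2161) = -2067*2186 = -4518462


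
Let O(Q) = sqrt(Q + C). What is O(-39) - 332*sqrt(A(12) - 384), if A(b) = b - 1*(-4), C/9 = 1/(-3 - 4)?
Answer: I*(sqrt(1974) - 9296*sqrt(23))/7 ≈ -6362.5*I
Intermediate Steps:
C = -9/7 (C = 9/(-3 - 4) = 9/(-7) = 9*(-1/7) = -9/7 ≈ -1.2857)
A(b) = 4 + b (A(b) = b + 4 = 4 + b)
O(Q) = sqrt(-9/7 + Q) (O(Q) = sqrt(Q - 9/7) = sqrt(-9/7 + Q))
O(-39) - 332*sqrt(A(12) - 384) = sqrt(-63 + 49*(-39))/7 - 332*sqrt((4 + 12) - 384) = sqrt(-63 - 1911)/7 - 332*sqrt(16 - 384) = sqrt(-1974)/7 - 1328*I*sqrt(23) = (I*sqrt(1974))/7 - 1328*I*sqrt(23) = I*sqrt(1974)/7 - 1328*I*sqrt(23) = -1328*I*sqrt(23) + I*sqrt(1974)/7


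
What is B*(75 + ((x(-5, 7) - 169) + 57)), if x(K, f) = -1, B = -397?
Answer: 15086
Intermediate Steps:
B*(75 + ((x(-5, 7) - 169) + 57)) = -397*(75 + ((-1 - 169) + 57)) = -397*(75 + (-170 + 57)) = -397*(75 - 113) = -397*(-38) = 15086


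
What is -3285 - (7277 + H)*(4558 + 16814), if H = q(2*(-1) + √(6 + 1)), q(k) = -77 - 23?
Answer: -153390129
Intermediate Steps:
q(k) = -100
H = -100
-3285 - (7277 + H)*(4558 + 16814) = -3285 - (7277 - 100)*(4558 + 16814) = -3285 - 7177*21372 = -3285 - 1*153386844 = -3285 - 153386844 = -153390129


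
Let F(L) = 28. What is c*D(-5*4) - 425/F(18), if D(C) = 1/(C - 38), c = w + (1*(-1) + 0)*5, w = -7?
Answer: -12157/812 ≈ -14.972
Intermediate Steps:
c = -12 (c = -7 + (1*(-1) + 0)*5 = -7 + (-1 + 0)*5 = -7 - 1*5 = -7 - 5 = -12)
D(C) = 1/(-38 + C)
c*D(-5*4) - 425/F(18) = -12/(-38 - 5*4) - 425/28 = -12/(-38 - 20) - 425*1/28 = -12/(-58) - 425/28 = -12*(-1/58) - 425/28 = 6/29 - 425/28 = -12157/812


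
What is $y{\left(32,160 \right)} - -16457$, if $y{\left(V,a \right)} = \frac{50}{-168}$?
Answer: $\frac{1382363}{84} \approx 16457.0$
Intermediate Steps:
$y{\left(V,a \right)} = - \frac{25}{84}$ ($y{\left(V,a \right)} = 50 \left(- \frac{1}{168}\right) = - \frac{25}{84}$)
$y{\left(32,160 \right)} - -16457 = - \frac{25}{84} - -16457 = - \frac{25}{84} + 16457 = \frac{1382363}{84}$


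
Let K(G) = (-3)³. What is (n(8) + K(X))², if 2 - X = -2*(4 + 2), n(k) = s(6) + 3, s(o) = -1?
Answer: 625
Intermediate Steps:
n(k) = 2 (n(k) = -1 + 3 = 2)
X = 14 (X = 2 - (-2)*(4 + 2) = 2 - (-2)*6 = 2 - 1*(-12) = 2 + 12 = 14)
K(G) = -27
(n(8) + K(X))² = (2 - 27)² = (-25)² = 625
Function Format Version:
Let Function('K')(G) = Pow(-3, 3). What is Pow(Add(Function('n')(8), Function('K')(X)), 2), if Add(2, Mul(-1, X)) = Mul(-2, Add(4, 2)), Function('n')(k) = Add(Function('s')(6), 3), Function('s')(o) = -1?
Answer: 625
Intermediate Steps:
Function('n')(k) = 2 (Function('n')(k) = Add(-1, 3) = 2)
X = 14 (X = Add(2, Mul(-1, Mul(-2, Add(4, 2)))) = Add(2, Mul(-1, Mul(-2, 6))) = Add(2, Mul(-1, -12)) = Add(2, 12) = 14)
Function('K')(G) = -27
Pow(Add(Function('n')(8), Function('K')(X)), 2) = Pow(Add(2, -27), 2) = Pow(-25, 2) = 625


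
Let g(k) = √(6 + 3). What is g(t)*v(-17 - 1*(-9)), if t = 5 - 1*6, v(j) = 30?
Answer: 90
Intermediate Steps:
t = -1 (t = 5 - 6 = -1)
g(k) = 3 (g(k) = √9 = 3)
g(t)*v(-17 - 1*(-9)) = 3*30 = 90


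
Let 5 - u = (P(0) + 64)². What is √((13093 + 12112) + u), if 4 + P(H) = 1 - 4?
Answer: √21961 ≈ 148.19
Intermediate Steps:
P(H) = -7 (P(H) = -4 + (1 - 4) = -4 - 3 = -7)
u = -3244 (u = 5 - (-7 + 64)² = 5 - 1*57² = 5 - 1*3249 = 5 - 3249 = -3244)
√((13093 + 12112) + u) = √((13093 + 12112) - 3244) = √(25205 - 3244) = √21961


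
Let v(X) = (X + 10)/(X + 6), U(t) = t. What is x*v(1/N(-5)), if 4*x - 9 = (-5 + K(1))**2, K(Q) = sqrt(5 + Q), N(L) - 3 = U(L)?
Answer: 190/11 - 95*sqrt(6)/22 ≈ 6.6954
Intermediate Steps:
N(L) = 3 + L
v(X) = (10 + X)/(6 + X)
x = 9/4 + (-5 + sqrt(6))**2/4 (x = 9/4 + (-5 + sqrt(5 + 1))**2/4 = 9/4 + (-5 + sqrt(6))**2/4 ≈ 3.8763)
x*v(1/N(-5)) = (10 - 5*sqrt(6)/2)*((10 + 1/(3 - 5))/(6 + 1/(3 - 5))) = (10 - 5*sqrt(6)/2)*((10 + 1/(-2))/(6 + 1/(-2))) = (10 - 5*sqrt(6)/2)*((10 - 1/2)/(6 - 1/2)) = (10 - 5*sqrt(6)/2)*((19/2)/(11/2)) = (10 - 5*sqrt(6)/2)*((2/11)*(19/2)) = (10 - 5*sqrt(6)/2)*(19/11) = 190/11 - 95*sqrt(6)/22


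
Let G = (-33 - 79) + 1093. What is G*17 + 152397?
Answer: 169074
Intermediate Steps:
G = 981 (G = -112 + 1093 = 981)
G*17 + 152397 = 981*17 + 152397 = 16677 + 152397 = 169074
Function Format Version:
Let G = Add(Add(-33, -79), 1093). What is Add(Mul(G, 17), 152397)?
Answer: 169074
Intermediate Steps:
G = 981 (G = Add(-112, 1093) = 981)
Add(Mul(G, 17), 152397) = Add(Mul(981, 17), 152397) = Add(16677, 152397) = 169074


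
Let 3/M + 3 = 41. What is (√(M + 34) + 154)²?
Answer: (5852 + √49210)²/1444 ≈ 25548.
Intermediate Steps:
M = 3/38 (M = 3/(-3 + 41) = 3/38 ≈ 0.078947)
(√(M + 34) + 154)² = (√(3/38 + 34) + 154)² = (√(1295/38) + 154)² = (√49210/38 + 154)² = (154 + √49210/38)²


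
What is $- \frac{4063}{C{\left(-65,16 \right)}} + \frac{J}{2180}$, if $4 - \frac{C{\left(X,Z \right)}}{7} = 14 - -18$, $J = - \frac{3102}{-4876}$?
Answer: $\frac{5398624729}{260427160} \approx 20.73$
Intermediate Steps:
$J = \frac{1551}{2438}$ ($J = \left(-3102\right) \left(- \frac{1}{4876}\right) = \frac{1551}{2438} \approx 0.63618$)
$C{\left(X,Z \right)} = -196$ ($C{\left(X,Z \right)} = 28 - 7 \left(14 - -18\right) = 28 - 7 \left(14 + 18\right) = 28 - 224 = -196$)
$- \frac{4063}{C{\left(-65,16 \right)}} + \frac{J}{2180} = - \frac{4063}{-196} + \frac{1551}{2438 \cdot 2180} = \left(-4063\right) \left(- \frac{1}{196}\right) + \frac{1551}{2438} \cdot \frac{1}{2180} = \frac{4063}{196} + \frac{1551}{5314840} = \frac{5398624729}{260427160}$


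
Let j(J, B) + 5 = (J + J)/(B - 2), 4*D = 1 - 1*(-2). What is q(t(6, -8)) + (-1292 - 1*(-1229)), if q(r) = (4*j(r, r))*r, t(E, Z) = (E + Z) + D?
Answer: -544/13 ≈ -41.846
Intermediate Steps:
D = ¾ (D = (1 - 1*(-2))/4 = (1 + 2)/4 = (¼)*3 = ¾ ≈ 0.75000)
j(J, B) = -5 + 2*J/(-2 + B) (j(J, B) = -5 + (J + J)/(B - 2) = -5 + (2*J)/(-2 + B) = -5 + 2*J/(-2 + B))
t(E, Z) = ¾ + E + Z (t(E, Z) = (E + Z) + ¾ = ¾ + E + Z)
q(r) = 4*r*(10 - 3*r)/(-2 + r) (q(r) = (4*((10 - 5*r + 2*r)/(-2 + r)))*r = (4*((10 - 3*r)/(-2 + r)))*r = (4*(10 - 3*r)/(-2 + r))*r = 4*r*(10 - 3*r)/(-2 + r))
q(t(6, -8)) + (-1292 - 1*(-1229)) = 4*(¾ + 6 - 8)*(10 - 3*(¾ + 6 - 8))/(-2 + (¾ + 6 - 8)) + (-1292 - 1*(-1229)) = 4*(-5/4)*(10 - 3*(-5/4))/(-2 - 5/4) + (-1292 + 1229) = 4*(-5/4)*(10 + 15/4)/(-13/4) - 63 = 4*(-5/4)*(-4/13)*(55/4) - 63 = 275/13 - 63 = -544/13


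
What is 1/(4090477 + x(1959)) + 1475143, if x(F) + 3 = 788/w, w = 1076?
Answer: 1623155460216798/1100337703 ≈ 1.4751e+6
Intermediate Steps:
x(F) = -610/269 (x(F) = -3 + 788/1076 = -3 + 788*(1/1076) = -3 + 197/269 = -610/269)
1/(4090477 + x(1959)) + 1475143 = 1/(4090477 - 610/269) + 1475143 = 1/(1100337703/269) + 1475143 = 269/1100337703 + 1475143 = 1623155460216798/1100337703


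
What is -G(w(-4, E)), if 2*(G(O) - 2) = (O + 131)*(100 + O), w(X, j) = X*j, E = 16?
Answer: -1208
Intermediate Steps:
G(O) = 2 + (100 + O)*(131 + O)/2 (G(O) = 2 + ((O + 131)*(100 + O))/2 = 2 + ((131 + O)*(100 + O))/2 = 2 + ((100 + O)*(131 + O))/2 = 2 + (100 + O)*(131 + O)/2)
-G(w(-4, E)) = -(6552 + (-4*16)²/2 + 231*(-4*16)/2) = -(6552 + (½)*(-64)² + (231/2)*(-64)) = -(6552 + (½)*4096 - 7392) = -(6552 + 2048 - 7392) = -1*1208 = -1208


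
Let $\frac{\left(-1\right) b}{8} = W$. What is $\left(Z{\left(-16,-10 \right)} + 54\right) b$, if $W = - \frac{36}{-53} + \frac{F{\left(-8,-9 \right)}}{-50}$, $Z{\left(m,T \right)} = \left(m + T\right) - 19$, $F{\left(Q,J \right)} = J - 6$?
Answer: $- \frac{18684}{265} \approx -70.506$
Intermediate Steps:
$F{\left(Q,J \right)} = -6 + J$ ($F{\left(Q,J \right)} = J - 6 = -6 + J$)
$Z{\left(m,T \right)} = -19 + T + m$ ($Z{\left(m,T \right)} = \left(T + m\right) - 19 = -19 + T + m$)
$W = \frac{519}{530}$ ($W = - \frac{36}{-53} + \frac{-6 - 9}{-50} = \left(-36\right) \left(- \frac{1}{53}\right) - - \frac{3}{10} = \frac{36}{53} + \frac{3}{10} = \frac{519}{530} \approx 0.97925$)
$b = - \frac{2076}{265}$ ($b = \left(-8\right) \frac{519}{530} = - \frac{2076}{265} \approx -7.834$)
$\left(Z{\left(-16,-10 \right)} + 54\right) b = \left(\left(-19 - 10 - 16\right) + 54\right) \left(- \frac{2076}{265}\right) = \left(-45 + 54\right) \left(- \frac{2076}{265}\right) = 9 \left(- \frac{2076}{265}\right) = - \frac{18684}{265}$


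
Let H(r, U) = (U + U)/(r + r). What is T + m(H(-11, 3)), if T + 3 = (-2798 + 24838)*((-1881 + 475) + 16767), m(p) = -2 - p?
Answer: 3724120788/11 ≈ 3.3856e+8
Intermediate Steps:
H(r, U) = U/r (H(r, U) = (2*U)/((2*r)) = (2*U)*(1/(2*r)) = U/r)
T = 338556437 (T = -3 + (-2798 + 24838)*((-1881 + 475) + 16767) = -3 + 22040*(-1406 + 16767) = -3 + 22040*15361 = -3 + 338556440 = 338556437)
T + m(H(-11, 3)) = 338556437 + (-2 - 3/(-11)) = 338556437 + (-2 - 3*(-1)/11) = 338556437 + (-2 - 1*(-3/11)) = 338556437 + (-2 + 3/11) = 338556437 - 19/11 = 3724120788/11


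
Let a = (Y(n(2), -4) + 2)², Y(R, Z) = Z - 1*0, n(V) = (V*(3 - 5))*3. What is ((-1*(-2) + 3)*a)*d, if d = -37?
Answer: -740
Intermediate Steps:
n(V) = -6*V (n(V) = (V*(-2))*3 = -2*V*3 = -6*V)
Y(R, Z) = Z (Y(R, Z) = Z + 0 = Z)
a = 4 (a = (-4 + 2)² = (-2)² = 4)
((-1*(-2) + 3)*a)*d = ((-1*(-2) + 3)*4)*(-37) = ((2 + 3)*4)*(-37) = (5*4)*(-37) = 20*(-37) = -740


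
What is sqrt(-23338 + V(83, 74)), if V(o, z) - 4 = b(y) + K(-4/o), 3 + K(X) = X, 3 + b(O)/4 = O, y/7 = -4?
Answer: 3*I*sqrt(17958129)/83 ≈ 153.17*I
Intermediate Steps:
y = -28 (y = 7*(-4) = -28)
b(O) = -12 + 4*O
K(X) = -3 + X
V(o, z) = -123 - 4/o (V(o, z) = 4 + ((-12 + 4*(-28)) + (-3 - 4/o)) = 4 + ((-12 - 112) + (-3 - 4/o)) = 4 + (-124 + (-3 - 4/o)) = 4 + (-127 - 4/o) = -123 - 4/o)
sqrt(-23338 + V(83, 74)) = sqrt(-23338 + (-123 - 4/83)) = sqrt(-23338 - 10213/83) = sqrt(-1947267/83) = 3*I*sqrt(17958129)/83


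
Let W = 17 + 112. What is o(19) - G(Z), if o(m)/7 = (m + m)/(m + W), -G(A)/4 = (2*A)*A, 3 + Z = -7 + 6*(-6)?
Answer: 1252805/74 ≈ 16930.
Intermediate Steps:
Z = -46 (Z = -3 + (-7 + 6*(-6)) = -3 + (-7 - 36) = -3 - 43 = -46)
G(A) = -8*A² (G(A) = -4*2*A*A = -8*A²)
W = 129
o(m) = 14*m/(129 + m) (o(m) = 7*((m + m)/(m + 129)) = 7*((2*m)/(129 + m)) = 7*(2*m/(129 + m)) = 14*m/(129 + m))
o(19) - G(Z) = 14*19/(129 + 19) - (-8)*(-46)² = 14*19/148 - (-8)*2116 = 14*19*(1/148) - 1*(-16928) = 133/74 + 16928 = 1252805/74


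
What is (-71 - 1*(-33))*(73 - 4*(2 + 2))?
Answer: -2166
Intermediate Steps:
(-71 - 1*(-33))*(73 - 4*(2 + 2)) = (-71 + 33)*(73 - 4*4) = -38*(73 - 16) = -38*57 = -2166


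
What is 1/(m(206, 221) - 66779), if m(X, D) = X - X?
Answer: -1/66779 ≈ -1.4975e-5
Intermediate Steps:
m(X, D) = 0
1/(m(206, 221) - 66779) = 1/(0 - 66779) = 1/(-66779) = -1/66779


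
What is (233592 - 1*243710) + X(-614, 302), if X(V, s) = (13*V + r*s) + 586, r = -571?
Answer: -189956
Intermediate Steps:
X(V, s) = 586 - 571*s + 13*V (X(V, s) = (13*V - 571*s) + 586 = (-571*s + 13*V) + 586 = 586 - 571*s + 13*V)
(233592 - 1*243710) + X(-614, 302) = (233592 - 1*243710) + (586 - 571*302 + 13*(-614)) = (233592 - 243710) + (586 - 172442 - 7982) = -10118 - 179838 = -189956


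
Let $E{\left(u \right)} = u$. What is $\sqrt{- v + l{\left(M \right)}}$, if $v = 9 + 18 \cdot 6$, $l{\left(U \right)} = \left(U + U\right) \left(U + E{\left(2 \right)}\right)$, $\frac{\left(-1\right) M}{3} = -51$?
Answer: $3 \sqrt{5257} \approx 217.52$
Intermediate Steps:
$M = 153$ ($M = \left(-3\right) \left(-51\right) = 153$)
$l{\left(U \right)} = 2 U \left(2 + U\right)$ ($l{\left(U \right)} = \left(U + U\right) \left(U + 2\right) = 2 U \left(2 + U\right)$)
$v = 117$ ($v = 9 + 108 = 117$)
$\sqrt{- v + l{\left(M \right)}} = \sqrt{\left(-1\right) 117 + 2 \cdot 153 \left(2 + 153\right)} = \sqrt{-117 + 2 \cdot 153 \cdot 155} = \sqrt{-117 + 47430} = \sqrt{47313} = 3 \sqrt{5257}$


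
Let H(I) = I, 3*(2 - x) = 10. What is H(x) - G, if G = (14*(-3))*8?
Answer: 1004/3 ≈ 334.67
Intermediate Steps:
x = -4/3 (x = 2 - ⅓*10 = 2 - 10/3 = -4/3 ≈ -1.3333)
G = -336 (G = -42*8 = -336)
H(x) - G = -4/3 - 1*(-336) = -4/3 + 336 = 1004/3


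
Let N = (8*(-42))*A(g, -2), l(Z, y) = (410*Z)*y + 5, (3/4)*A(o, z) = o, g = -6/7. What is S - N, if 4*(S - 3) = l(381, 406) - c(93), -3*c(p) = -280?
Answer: 190258943/12 ≈ 1.5855e+7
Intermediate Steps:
g = -6/7 (g = -6*⅐ = -6/7 ≈ -0.85714)
A(o, z) = 4*o/3
l(Z, y) = 5 + 410*Z*y (l(Z, y) = 410*Z*y + 5 = 5 + 410*Z*y)
c(p) = 280/3 (c(p) = -⅓*(-280) = 280/3)
S = 190263551/12 (S = 3 + ((5 + 410*381*406) - 1*280/3)/4 = 3 + ((5 + 63421260) - 280/3)/4 = 3 + (63421265 - 280/3)/4 = 3 + (¼)*(190263515/3) = 3 + 190263515/12 = 190263551/12 ≈ 1.5855e+7)
N = 384 (N = (8*(-42))*((4/3)*(-6/7)) = -336*(-8/7) = 384)
S - N = 190263551/12 - 1*384 = 190263551/12 - 384 = 190258943/12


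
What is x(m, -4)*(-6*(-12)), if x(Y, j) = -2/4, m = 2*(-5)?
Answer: -36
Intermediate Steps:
m = -10
x(Y, j) = -½ (x(Y, j) = -2*¼ = -½)
x(m, -4)*(-6*(-12)) = -(-3)*(-12) = -½*72 = -36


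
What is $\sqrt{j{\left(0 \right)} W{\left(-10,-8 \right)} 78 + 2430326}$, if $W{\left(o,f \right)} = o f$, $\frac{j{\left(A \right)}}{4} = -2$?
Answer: $\sqrt{2380406} \approx 1542.9$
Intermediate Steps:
$j{\left(A \right)} = -8$ ($j{\left(A \right)} = 4 \left(-2\right) = -8$)
$W{\left(o,f \right)} = f o$
$\sqrt{j{\left(0 \right)} W{\left(-10,-8 \right)} 78 + 2430326} = \sqrt{- 8 \left(\left(-8\right) \left(-10\right)\right) 78 + 2430326} = \sqrt{\left(-8\right) 80 \cdot 78 + 2430326} = \sqrt{\left(-640\right) 78 + 2430326} = \sqrt{-49920 + 2430326} = \sqrt{2380406}$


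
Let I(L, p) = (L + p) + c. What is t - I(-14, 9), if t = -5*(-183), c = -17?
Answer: 937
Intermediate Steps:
t = 915
I(L, p) = -17 + L + p (I(L, p) = (L + p) - 17 = -17 + L + p)
t - I(-14, 9) = 915 - (-17 - 14 + 9) = 915 - 1*(-22) = 915 + 22 = 937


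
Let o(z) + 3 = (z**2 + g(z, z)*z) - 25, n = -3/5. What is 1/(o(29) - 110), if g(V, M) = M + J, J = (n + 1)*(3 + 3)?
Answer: 5/8068 ≈ 0.00061973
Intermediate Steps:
n = -3/5 (n = -3*1/5 = -3/5 ≈ -0.60000)
J = 12/5 (J = (-3/5 + 1)*(3 + 3) = (2/5)*6 = 12/5 ≈ 2.4000)
g(V, M) = 12/5 + M (g(V, M) = M + 12/5 = 12/5 + M)
o(z) = -28 + z**2 + z*(12/5 + z) (o(z) = -3 + ((z**2 + (12/5 + z)*z) - 25) = -3 + ((z**2 + z*(12/5 + z)) - 25) = -3 + (-25 + z**2 + z*(12/5 + z)) = -28 + z**2 + z*(12/5 + z))
1/(o(29) - 110) = 1/((-28 + 2*29**2 + (12/5)*29) - 110) = 1/((-28 + 2*841 + 348/5) - 110) = 1/((-28 + 1682 + 348/5) - 110) = 1/(8618/5 - 110) = 1/(8068/5) = 5/8068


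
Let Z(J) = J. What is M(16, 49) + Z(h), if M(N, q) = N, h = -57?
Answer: -41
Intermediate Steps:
M(16, 49) + Z(h) = 16 - 57 = -41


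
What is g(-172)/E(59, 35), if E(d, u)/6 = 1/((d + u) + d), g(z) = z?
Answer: -4386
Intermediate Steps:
E(d, u) = 6/(u + 2*d) (E(d, u) = 6/((d + u) + d) = 6/(u + 2*d))
g(-172)/E(59, 35) = -172/(6/(35 + 2*59)) = -172/(6/(35 + 118)) = -172/(6/153) = -172/(6*(1/153)) = -172/2/51 = -172*51/2 = -4386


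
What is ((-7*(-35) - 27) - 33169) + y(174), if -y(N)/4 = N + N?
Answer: -34343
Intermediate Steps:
y(N) = -8*N (y(N) = -4*(N + N) = -8*N)
((-7*(-35) - 27) - 33169) + y(174) = ((-7*(-35) - 27) - 33169) - 8*174 = ((245 - 27) - 33169) - 1392 = (218 - 33169) - 1392 = -32951 - 1392 = -34343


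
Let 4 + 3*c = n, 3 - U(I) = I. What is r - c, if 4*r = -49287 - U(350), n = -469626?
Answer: 432925/3 ≈ 1.4431e+5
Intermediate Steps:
U(I) = 3 - I
c = -469630/3 (c = -4/3 + (⅓)*(-469626) = -4/3 - 156542 = -469630/3 ≈ -1.5654e+5)
r = -12235 (r = (-49287 - (3 - 1*350))/4 = (-49287 - (3 - 350))/4 = (-49287 - 1*(-347))/4 = (-49287 + 347)/4 = (¼)*(-48940) = -12235)
r - c = -12235 - 1*(-469630/3) = -12235 + 469630/3 = 432925/3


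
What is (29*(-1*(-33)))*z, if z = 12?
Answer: 11484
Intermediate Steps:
(29*(-1*(-33)))*z = (29*(-1*(-33)))*12 = (29*33)*12 = 957*12 = 11484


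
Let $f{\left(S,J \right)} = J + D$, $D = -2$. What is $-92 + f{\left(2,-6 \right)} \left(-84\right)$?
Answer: $580$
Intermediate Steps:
$f{\left(S,J \right)} = -2 + J$ ($f{\left(S,J \right)} = J - 2 = -2 + J$)
$-92 + f{\left(2,-6 \right)} \left(-84\right) = -92 + \left(-2 - 6\right) \left(-84\right) = -92 - -672 = -92 + 672 = 580$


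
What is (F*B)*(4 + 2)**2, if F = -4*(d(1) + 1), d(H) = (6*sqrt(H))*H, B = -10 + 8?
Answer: 2016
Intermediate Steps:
B = -2
d(H) = 6*H**(3/2)
F = -28 (F = -4*(6*1**(3/2) + 1) = -4*(6*1 + 1) = -4*(6 + 1) = -4*7 = -28)
(F*B)*(4 + 2)**2 = (-28*(-2))*(4 + 2)**2 = 56*6**2 = 56*36 = 2016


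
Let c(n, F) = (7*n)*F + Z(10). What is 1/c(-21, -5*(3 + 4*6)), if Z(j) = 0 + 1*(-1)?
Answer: 1/19844 ≈ 5.0393e-5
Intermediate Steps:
Z(j) = -1 (Z(j) = 0 - 1 = -1)
c(n, F) = -1 + 7*F*n (c(n, F) = (7*n)*F - 1 = 7*F*n - 1 = -1 + 7*F*n)
1/c(-21, -5*(3 + 4*6)) = 1/(-1 + 7*(-5*(3 + 4*6))*(-21)) = 1/(-1 + 7*(-5*(3 + 24))*(-21)) = 1/(-1 + 7*(-5*27)*(-21)) = 1/(-1 + 7*(-135)*(-21)) = 1/(-1 + 19845) = 1/19844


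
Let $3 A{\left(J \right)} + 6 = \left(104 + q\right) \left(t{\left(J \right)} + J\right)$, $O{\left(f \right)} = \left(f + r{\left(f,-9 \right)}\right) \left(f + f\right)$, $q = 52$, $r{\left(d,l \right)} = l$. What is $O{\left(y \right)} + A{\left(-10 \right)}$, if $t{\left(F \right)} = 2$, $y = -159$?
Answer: $53006$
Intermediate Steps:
$O{\left(f \right)} = 2 f \left(-9 + f\right)$ ($O{\left(f \right)} = \left(f - 9\right) \left(f + f\right) = \left(-9 + f\right) 2 f = 2 f \left(-9 + f\right)$)
$A{\left(J \right)} = 102 + 52 J$ ($A{\left(J \right)} = -2 + \frac{\left(104 + 52\right) \left(2 + J\right)}{3} = -2 + \frac{156 \left(2 + J\right)}{3} = -2 + \frac{312 + 156 J}{3} = -2 + \left(104 + 52 J\right) = 102 + 52 J$)
$O{\left(y \right)} + A{\left(-10 \right)} = 2 \left(-159\right) \left(-9 - 159\right) + \left(102 + 52 \left(-10\right)\right) = 2 \left(-159\right) \left(-168\right) + \left(102 - 520\right) = 53424 - 418 = 53006$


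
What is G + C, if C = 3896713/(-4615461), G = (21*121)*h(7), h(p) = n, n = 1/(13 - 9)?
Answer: 11712299549/18461844 ≈ 634.41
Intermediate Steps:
n = ¼ (n = 1/4 = ¼ ≈ 0.25000)
h(p) = ¼
G = 2541/4 (G = (21*121)*(¼) = 2541*(¼) = 2541/4 ≈ 635.25)
C = -3896713/4615461 (C = 3896713*(-1/4615461) = -3896713/4615461 ≈ -0.84427)
G + C = 2541/4 - 3896713/4615461 = 11712299549/18461844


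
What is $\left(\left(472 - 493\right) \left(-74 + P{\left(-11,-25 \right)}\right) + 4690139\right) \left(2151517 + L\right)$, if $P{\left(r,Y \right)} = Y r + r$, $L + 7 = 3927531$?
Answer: $28487291903109$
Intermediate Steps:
$L = 3927524$ ($L = -7 + 3927531 = 3927524$)
$P{\left(r,Y \right)} = r + Y r$
$\left(\left(472 - 493\right) \left(-74 + P{\left(-11,-25 \right)}\right) + 4690139\right) \left(2151517 + L\right) = \left(\left(472 - 493\right) \left(-74 - 11 \left(1 - 25\right)\right) + 4690139\right) \left(2151517 + 3927524\right) = \left(\left(472 - 493\right) \left(-74 - -264\right) + 4690139\right) 6079041 = \left(- 21 \left(-74 + 264\right) + 4690139\right) 6079041 = \left(\left(-21\right) 190 + 4690139\right) 6079041 = \left(-3990 + 4690139\right) 6079041 = 4686149 \cdot 6079041 = 28487291903109$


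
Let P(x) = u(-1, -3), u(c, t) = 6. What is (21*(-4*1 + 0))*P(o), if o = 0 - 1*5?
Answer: -504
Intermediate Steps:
o = -5 (o = 0 - 5 = -5)
P(x) = 6
(21*(-4*1 + 0))*P(o) = (21*(-4*1 + 0))*6 = (21*(-4 + 0))*6 = (21*(-4))*6 = -84*6 = -504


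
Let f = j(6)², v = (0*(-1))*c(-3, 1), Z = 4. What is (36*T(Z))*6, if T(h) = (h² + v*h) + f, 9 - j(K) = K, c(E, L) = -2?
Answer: 5400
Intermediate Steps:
j(K) = 9 - K
v = 0 (v = (0*(-1))*(-2) = 0*(-2) = 0)
f = 9 (f = (9 - 1*6)² = (9 - 6)² = 3² = 9)
T(h) = 9 + h² (T(h) = (h² + 0*h) + 9 = (h² + 0) + 9 = h² + 9 = 9 + h²)
(36*T(Z))*6 = (36*(9 + 4²))*6 = (36*(9 + 16))*6 = (36*25)*6 = 900*6 = 5400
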